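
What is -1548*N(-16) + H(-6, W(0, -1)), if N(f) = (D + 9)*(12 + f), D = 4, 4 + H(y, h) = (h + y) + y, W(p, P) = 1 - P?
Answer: 80482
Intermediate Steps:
H(y, h) = -4 + h + 2*y (H(y, h) = -4 + ((h + y) + y) = -4 + (h + 2*y) = -4 + h + 2*y)
N(f) = 156 + 13*f (N(f) = (4 + 9)*(12 + f) = 13*(12 + f) = 156 + 13*f)
-1548*N(-16) + H(-6, W(0, -1)) = -1548*(156 + 13*(-16)) + (-4 + (1 - 1*(-1)) + 2*(-6)) = -1548*(156 - 208) + (-4 + (1 + 1) - 12) = -1548*(-52) + (-4 + 2 - 12) = 80496 - 14 = 80482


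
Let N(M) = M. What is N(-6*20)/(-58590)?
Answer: 4/1953 ≈ 0.0020481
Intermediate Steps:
N(-6*20)/(-58590) = -6*20/(-58590) = -120*(-1/58590) = 4/1953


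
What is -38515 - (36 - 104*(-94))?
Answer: -48327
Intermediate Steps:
-38515 - (36 - 104*(-94)) = -38515 - (36 + 9776) = -38515 - 1*9812 = -38515 - 9812 = -48327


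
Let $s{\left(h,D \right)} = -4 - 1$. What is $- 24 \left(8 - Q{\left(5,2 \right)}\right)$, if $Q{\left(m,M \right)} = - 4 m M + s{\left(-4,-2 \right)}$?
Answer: $-1272$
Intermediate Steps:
$s{\left(h,D \right)} = -5$
$Q{\left(m,M \right)} = -5 - 4 M m$ ($Q{\left(m,M \right)} = - 4 m M - 5 = - 4 M m - 5 = -5 - 4 M m$)
$- 24 \left(8 - Q{\left(5,2 \right)}\right) = - 24 \left(8 - \left(-5 - 8 \cdot 5\right)\right) = - 24 \left(8 - \left(-5 - 40\right)\right) = - 24 \left(8 - -45\right) = - 24 \left(8 + 45\right) = \left(-24\right) 53 = -1272$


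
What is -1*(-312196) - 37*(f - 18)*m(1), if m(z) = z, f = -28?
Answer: 313898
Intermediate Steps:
-1*(-312196) - 37*(f - 18)*m(1) = -1*(-312196) - 37*(-28 - 18) = 312196 - 37*(-46) = 312196 - (-1702) = 312196 - 1*(-1702) = 312196 + 1702 = 313898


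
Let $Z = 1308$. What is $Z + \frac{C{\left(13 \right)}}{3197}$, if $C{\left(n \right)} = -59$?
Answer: $\frac{4181617}{3197} \approx 1308.0$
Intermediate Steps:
$Z + \frac{C{\left(13 \right)}}{3197} = 1308 - \frac{59}{3197} = \frac{4181617}{3197}$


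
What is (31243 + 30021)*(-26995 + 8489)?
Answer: -1133751584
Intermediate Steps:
(31243 + 30021)*(-26995 + 8489) = 61264*(-18506) = -1133751584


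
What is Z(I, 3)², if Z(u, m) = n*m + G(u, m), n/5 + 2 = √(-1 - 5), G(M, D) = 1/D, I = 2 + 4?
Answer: (-89 + 45*I*√6)²/9 ≈ -469.89 - 2180.0*I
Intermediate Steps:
I = 6
G(M, D) = 1/D
n = -10 + 5*I*√6 (n = -10 + 5*√(-1 - 5) = -10 + 5*√(-6) = -10 + 5*(I*√6) = -10 + 5*I*√6 ≈ -10.0 + 12.247*I)
Z(u, m) = 1/m + m*(-10 + 5*I*√6) (Z(u, m) = (-10 + 5*I*√6)*m + 1/m = m*(-10 + 5*I*√6) + 1/m = 1/m + m*(-10 + 5*I*√6))
Z(I, 3)² = ((1 + 5*3²*(-2 + I*√6))/3)² = ((1 + 5*9*(-2 + I*√6))/3)² = ((1 + (-90 + 45*I*√6))/3)² = ((-89 + 45*I*√6)/3)² = (-89/3 + 15*I*√6)²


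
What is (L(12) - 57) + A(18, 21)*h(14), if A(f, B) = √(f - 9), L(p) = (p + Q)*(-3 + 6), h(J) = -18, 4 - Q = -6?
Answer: -45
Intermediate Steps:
Q = 10 (Q = 4 - 1*(-6) = 4 + 6 = 10)
L(p) = 30 + 3*p (L(p) = (p + 10)*(-3 + 6) = (10 + p)*3 = 30 + 3*p)
A(f, B) = √(-9 + f)
(L(12) - 57) + A(18, 21)*h(14) = ((30 + 3*12) - 57) + √(-9 + 18)*(-18) = ((30 + 36) - 57) + √9*(-18) = (66 - 57) + 3*(-18) = 9 - 54 = -45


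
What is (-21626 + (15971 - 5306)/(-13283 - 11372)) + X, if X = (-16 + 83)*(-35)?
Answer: -118203134/4931 ≈ -23971.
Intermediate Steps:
X = -2345 (X = 67*(-35) = -2345)
(-21626 + (15971 - 5306)/(-13283 - 11372)) + X = (-21626 + (15971 - 5306)/(-13283 - 11372)) - 2345 = (-21626 + 10665/(-24655)) - 2345 = (-21626 + 10665*(-1/24655)) - 2345 = (-21626 - 2133/4931) - 2345 = -106639939/4931 - 2345 = -118203134/4931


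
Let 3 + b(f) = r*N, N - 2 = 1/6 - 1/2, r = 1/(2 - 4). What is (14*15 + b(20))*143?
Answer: 176891/6 ≈ 29482.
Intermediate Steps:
r = -1/2 (r = 1/(-2) = -1/2 ≈ -0.50000)
N = 5/3 (N = 2 + (1/6 - 1/2) = 2 - 1/3 = 5/3 ≈ 1.6667)
b(f) = -23/6 (b(f) = -3 - 1/2*5/3 = -3 - 5/6 = -23/6)
(14*15 + b(20))*143 = (14*15 - 23/6)*143 = (210 - 23/6)*143 = (1237/6)*143 = 176891/6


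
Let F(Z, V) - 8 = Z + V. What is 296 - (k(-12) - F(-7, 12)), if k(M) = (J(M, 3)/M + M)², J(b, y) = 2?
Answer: 5795/36 ≈ 160.97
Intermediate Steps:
F(Z, V) = 8 + V + Z (F(Z, V) = 8 + (Z + V) = 8 + (V + Z) = 8 + V + Z)
k(M) = (M + 2/M)² (k(M) = (2/M + M)² = (M + 2/M)²)
296 - (k(-12) - F(-7, 12)) = 296 - ((2 + (-12)²)²/(-12)² - (8 + 12 - 7)) = 296 - ((2 + 144)²/144 - 1*13) = 296 - ((1/144)*146² - 13) = 296 - ((1/144)*21316 - 13) = 296 - (5329/36 - 13) = 296 - 1*4861/36 = 296 - 4861/36 = 5795/36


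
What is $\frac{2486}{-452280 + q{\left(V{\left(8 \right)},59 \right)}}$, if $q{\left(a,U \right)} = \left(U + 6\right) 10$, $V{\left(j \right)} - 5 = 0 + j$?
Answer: $- \frac{1243}{225815} \approx -0.0055045$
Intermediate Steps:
$V{\left(j \right)} = 5 + j$ ($V{\left(j \right)} = 5 + \left(0 + j\right) = 5 + j$)
$q{\left(a,U \right)} = 60 + 10 U$ ($q{\left(a,U \right)} = \left(6 + U\right) 10 = 60 + 10 U$)
$\frac{2486}{-452280 + q{\left(V{\left(8 \right)},59 \right)}} = \frac{2486}{-452280 + \left(60 + 10 \cdot 59\right)} = \frac{2486}{-452280 + \left(60 + 590\right)} = \frac{2486}{-452280 + 650} = \frac{2486}{-451630} = 2486 \left(- \frac{1}{451630}\right) = - \frac{1243}{225815}$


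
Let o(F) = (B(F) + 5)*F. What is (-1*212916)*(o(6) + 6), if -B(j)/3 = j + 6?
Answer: 38324880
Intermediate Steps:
B(j) = -18 - 3*j (B(j) = -3*(j + 6) = -3*(6 + j) = -18 - 3*j)
o(F) = F*(-13 - 3*F) (o(F) = ((-18 - 3*F) + 5)*F = (-13 - 3*F)*F = F*(-13 - 3*F))
(-1*212916)*(o(6) + 6) = (-1*212916)*(-1*6*(13 + 3*6) + 6) = -212916*(-1*6*(13 + 18) + 6) = -212916*(-1*6*31 + 6) = -212916*(-186 + 6) = -212916*(-180) = 38324880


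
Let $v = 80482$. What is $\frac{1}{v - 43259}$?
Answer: $\frac{1}{37223} \approx 2.6865 \cdot 10^{-5}$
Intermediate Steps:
$\frac{1}{v - 43259} = \frac{1}{80482 - 43259} = \frac{1}{37223}$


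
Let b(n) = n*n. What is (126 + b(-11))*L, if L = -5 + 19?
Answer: 3458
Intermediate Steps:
b(n) = n**2
L = 14
(126 + b(-11))*L = (126 + (-11)**2)*14 = (126 + 121)*14 = 247*14 = 3458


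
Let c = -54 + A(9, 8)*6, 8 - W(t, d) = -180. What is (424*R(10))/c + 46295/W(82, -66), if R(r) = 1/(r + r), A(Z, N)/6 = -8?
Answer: 841963/3420 ≈ 246.19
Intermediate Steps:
A(Z, N) = -48 (A(Z, N) = 6*(-8) = -48)
W(t, d) = 188 (W(t, d) = 8 - 1*(-180) = 8 + 180 = 188)
R(r) = 1/(2*r)
c = -342 (c = -54 - 48*6 = -54 - 288 = -342)
(424*R(10))/c + 46295/W(82, -66) = (424*((1/2)/10))/(-342) + 46295/188 = (424*((1/2)*(1/10)))*(-1/342) + 46295*(1/188) = (424*(1/20))*(-1/342) + 985/4 = (106/5)*(-1/342) + 985/4 = -53/855 + 985/4 = 841963/3420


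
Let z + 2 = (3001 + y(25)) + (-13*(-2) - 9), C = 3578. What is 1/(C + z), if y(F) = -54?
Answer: 1/6540 ≈ 0.00015291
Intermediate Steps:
z = 2962 (z = -2 + ((3001 - 54) + (-13*(-2) - 9)) = -2 + (2947 + (26 - 9)) = -2 + (2947 + 17) = -2 + 2964 = 2962)
1/(C + z) = 1/(3578 + 2962) = 1/6540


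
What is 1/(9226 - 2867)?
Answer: 1/6359 ≈ 0.00015726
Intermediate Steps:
1/(9226 - 2867) = 1/6359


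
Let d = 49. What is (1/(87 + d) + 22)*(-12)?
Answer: -8979/34 ≈ -264.09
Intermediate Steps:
(1/(87 + d) + 22)*(-12) = (1/(87 + 49) + 22)*(-12) = (1/136 + 22)*(-12) = (2993/136)*(-12) = -8979/34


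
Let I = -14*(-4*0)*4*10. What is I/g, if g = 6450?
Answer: 0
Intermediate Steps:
I = 0 (I = -0*4*10 = -14*0*10 = 0*10 = 0)
I/g = 0/6450 = 0*(1/6450) = 0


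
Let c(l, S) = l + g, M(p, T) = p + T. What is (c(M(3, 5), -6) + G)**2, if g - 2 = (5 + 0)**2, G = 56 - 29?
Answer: 3844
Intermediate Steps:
M(p, T) = T + p
G = 27
g = 27 (g = 2 + (5 + 0)**2 = 2 + 5**2 = 2 + 25 = 27)
c(l, S) = 27 + l (c(l, S) = l + 27 = 27 + l)
(c(M(3, 5), -6) + G)**2 = ((27 + (5 + 3)) + 27)**2 = ((27 + 8) + 27)**2 = (35 + 27)**2 = 62**2 = 3844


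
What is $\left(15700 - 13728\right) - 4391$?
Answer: $-2419$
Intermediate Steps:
$\left(15700 - 13728\right) - 4391 = 1972 - 4391 = -2419$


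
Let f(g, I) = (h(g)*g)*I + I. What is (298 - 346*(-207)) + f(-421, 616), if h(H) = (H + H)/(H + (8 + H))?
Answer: -78932944/417 ≈ -1.8929e+5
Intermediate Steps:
h(H) = 2*H/(8 + 2*H) (h(H) = (2*H)/(8 + 2*H) = 2*H/(8 + 2*H))
f(g, I) = I + I*g**2/(4 + g) (f(g, I) = ((g/(4 + g))*g)*I + I = (g**2/(4 + g))*I + I = I*g**2/(4 + g) + I = I + I*g**2/(4 + g))
(298 - 346*(-207)) + f(-421, 616) = (298 - 346*(-207)) + 616*(4 - 421 + (-421)**2)/(4 - 421) = (298 + 71622) + 616*(4 - 421 + 177241)/(-417) = 71920 + 616*(-1/417)*176824 = 71920 - 108923584/417 = -78932944/417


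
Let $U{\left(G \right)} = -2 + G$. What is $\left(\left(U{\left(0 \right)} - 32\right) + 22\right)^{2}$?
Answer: $144$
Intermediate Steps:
$\left(\left(U{\left(0 \right)} - 32\right) + 22\right)^{2} = \left(\left(\left(-2 + 0\right) - 32\right) + 22\right)^{2} = \left(\left(-2 - 32\right) + 22\right)^{2} = \left(-34 + 22\right)^{2} = \left(-12\right)^{2} = 144$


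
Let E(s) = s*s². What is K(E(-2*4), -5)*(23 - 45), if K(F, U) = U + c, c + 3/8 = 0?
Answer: 473/4 ≈ 118.25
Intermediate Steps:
c = -3/8 (c = -3/8 + 0 = -3/8 ≈ -0.37500)
E(s) = s³
K(F, U) = -3/8 + U (K(F, U) = U - 3/8 = -3/8 + U)
K(E(-2*4), -5)*(23 - 45) = (-3/8 - 5)*(23 - 45) = -43/8*(-22) = 473/4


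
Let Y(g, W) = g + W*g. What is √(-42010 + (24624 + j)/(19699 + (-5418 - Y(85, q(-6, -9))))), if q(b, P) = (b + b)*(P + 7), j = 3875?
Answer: I*√1551850340379/6078 ≈ 204.96*I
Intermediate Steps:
q(b, P) = 2*b*(7 + P) (q(b, P) = (2*b)*(7 + P) = 2*b*(7 + P))
√(-42010 + (24624 + j)/(19699 + (-5418 - Y(85, q(-6, -9))))) = √(-42010 + (24624 + 3875)/(19699 + (-5418 - 85*(1 + 2*(-6)*(7 - 9))))) = √(-42010 + 28499/(19699 + (-5418 - 85*(1 + 2*(-6)*(-2))))) = √(-42010 + 28499/(19699 + (-5418 - 85*(1 + 24)))) = √(-42010 + 28499/(19699 + (-5418 - 85*25))) = √(-42010 + 28499/(19699 + (-5418 - 1*2125))) = √(-42010 + 28499/(19699 + (-5418 - 2125))) = √(-42010 + 28499/(19699 - 7543)) = √(-42010 + 28499/12156) = √(-510645061/12156) = I*√1551850340379/6078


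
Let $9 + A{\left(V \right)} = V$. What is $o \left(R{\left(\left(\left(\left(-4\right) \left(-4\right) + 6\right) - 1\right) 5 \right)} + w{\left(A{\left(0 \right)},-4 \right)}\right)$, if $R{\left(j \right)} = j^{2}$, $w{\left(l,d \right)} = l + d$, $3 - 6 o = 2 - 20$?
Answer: $38542$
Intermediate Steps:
$o = \frac{7}{2}$ ($o = \frac{1}{2} - \frac{2 - 20}{6} = \frac{1}{2} - -3 = \frac{1}{2} + 3 = \frac{7}{2} \approx 3.5$)
$A{\left(V \right)} = -9 + V$
$w{\left(l,d \right)} = d + l$
$o \left(R{\left(\left(\left(\left(-4\right) \left(-4\right) + 6\right) - 1\right) 5 \right)} + w{\left(A{\left(0 \right)},-4 \right)}\right) = \frac{7 \left(\left(\left(\left(\left(-4\right) \left(-4\right) + 6\right) - 1\right) 5\right)^{2} + \left(-4 + \left(-9 + 0\right)\right)\right)}{2} = \frac{7 \left(\left(\left(\left(16 + 6\right) - 1\right) 5\right)^{2} - 13\right)}{2} = \frac{7 \left(\left(\left(22 - 1\right) 5\right)^{2} - 13\right)}{2} = \frac{7 \left(\left(21 \cdot 5\right)^{2} - 13\right)}{2} = \frac{7 \left(105^{2} - 13\right)}{2} = \frac{7 \left(11025 - 13\right)}{2} = \frac{7}{2} \cdot 11012 = 38542$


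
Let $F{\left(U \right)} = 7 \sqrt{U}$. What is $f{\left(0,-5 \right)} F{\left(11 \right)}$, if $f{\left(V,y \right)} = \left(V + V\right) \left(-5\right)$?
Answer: $0$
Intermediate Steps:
$f{\left(V,y \right)} = - 10 V$ ($f{\left(V,y \right)} = 2 V \left(-5\right) = - 10 V$)
$f{\left(0,-5 \right)} F{\left(11 \right)} = \left(-10\right) 0 \cdot 7 \sqrt{11} = 0 \cdot 7 \sqrt{11} = 0$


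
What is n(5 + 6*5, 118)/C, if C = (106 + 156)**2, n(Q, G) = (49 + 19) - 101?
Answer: -33/68644 ≈ -0.00048074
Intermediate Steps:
n(Q, G) = -33 (n(Q, G) = 68 - 101 = -33)
C = 68644 (C = 262**2 = 68644)
n(5 + 6*5, 118)/C = -33/68644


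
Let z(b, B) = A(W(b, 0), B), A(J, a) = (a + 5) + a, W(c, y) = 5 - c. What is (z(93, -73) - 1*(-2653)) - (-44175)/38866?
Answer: 97675567/38866 ≈ 2513.1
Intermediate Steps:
A(J, a) = 5 + 2*a (A(J, a) = (5 + a) + a = 5 + 2*a)
z(b, B) = 5 + 2*B
(z(93, -73) - 1*(-2653)) - (-44175)/38866 = ((5 + 2*(-73)) - 1*(-2653)) - (-44175)/38866 = ((5 - 146) + 2653) - (-44175)/38866 = (-141 + 2653) - 1*(-44175/38866) = 2512 + 44175/38866 = 97675567/38866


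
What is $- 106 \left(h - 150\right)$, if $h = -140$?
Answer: $30740$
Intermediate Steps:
$- 106 \left(h - 150\right) = - 106 \left(-140 - 150\right) = \left(-106\right) \left(-290\right) = 30740$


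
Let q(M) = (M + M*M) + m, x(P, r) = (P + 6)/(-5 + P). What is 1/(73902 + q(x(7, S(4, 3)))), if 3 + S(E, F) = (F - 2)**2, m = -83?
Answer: 4/295471 ≈ 1.3538e-5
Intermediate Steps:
S(E, F) = -3 + (-2 + F)**2 (S(E, F) = -3 + (F - 2)**2 = -3 + (-2 + F)**2)
x(P, r) = (6 + P)/(-5 + P)
q(M) = -83 + M + M**2 (q(M) = (M + M*M) - 83 = (M + M**2) - 83 = -83 + M + M**2)
1/(73902 + q(x(7, S(4, 3)))) = 1/(73902 + (-83 + (6 + 7)/(-5 + 7) + ((6 + 7)/(-5 + 7))**2)) = 1/(73902 + (-83 + 13/2 + (13/2)**2)) = 1/(73902 + (-83 + 13/2 + 169/4)) = 1/(73902 - 137/4) = 1/(295471/4) = 4/295471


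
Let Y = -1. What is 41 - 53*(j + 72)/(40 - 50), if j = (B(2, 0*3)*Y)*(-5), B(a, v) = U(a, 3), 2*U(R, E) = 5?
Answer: 9777/20 ≈ 488.85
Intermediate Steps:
U(R, E) = 5/2 (U(R, E) = (1/2)*5 = 5/2)
B(a, v) = 5/2
j = 25/2 (j = ((5/2)*(-1))*(-5) = -5/2*(-5) = 25/2 ≈ 12.500)
41 - 53*(j + 72)/(40 - 50) = 41 - 53*(25/2 + 72)/(40 - 50) = 41 - 8957/(2*(-10)) = 41 - 8957*(-1)/(2*10) = 41 - 53*(-169/20) = 41 + 8957/20 = 9777/20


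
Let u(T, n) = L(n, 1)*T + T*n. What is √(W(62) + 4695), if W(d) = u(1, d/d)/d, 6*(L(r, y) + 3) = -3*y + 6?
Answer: √18047487/62 ≈ 68.520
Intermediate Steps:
L(r, y) = -2 - y/2 (L(r, y) = -3 + (-3*y + 6)/6 = -3 + (6 - 3*y)/6 = -3 + (1 - y/2) = -2 - y/2)
u(T, n) = -5*T/2 + T*n (u(T, n) = (-2 - ½*1)*T + T*n = (-2 - ½)*T + T*n = -5*T/2 + T*n)
W(d) = -3/(2*d) (W(d) = ((½)*1*(-5 + 2*(d/d)))/d = ((½)*1*(-5 + 2*1))/d = ((½)*1*(-5 + 2))/d = ((½)*1*(-3))/d = -3/(2*d))
√(W(62) + 4695) = √(-3/2/62 + 4695) = √(-3/2*1/62 + 4695) = √(-3/124 + 4695) = √(582177/124) = √18047487/62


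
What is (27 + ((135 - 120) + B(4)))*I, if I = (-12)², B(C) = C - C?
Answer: 6048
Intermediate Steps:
B(C) = 0
I = 144
(27 + ((135 - 120) + B(4)))*I = (27 + ((135 - 120) + 0))*144 = (27 + (15 + 0))*144 = (27 + 15)*144 = 42*144 = 6048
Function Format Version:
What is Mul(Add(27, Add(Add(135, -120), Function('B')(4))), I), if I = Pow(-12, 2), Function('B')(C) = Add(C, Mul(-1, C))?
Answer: 6048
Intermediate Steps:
Function('B')(C) = 0
I = 144
Mul(Add(27, Add(Add(135, -120), Function('B')(4))), I) = Mul(Add(27, Add(Add(135, -120), 0)), 144) = Mul(Add(27, Add(15, 0)), 144) = Mul(Add(27, 15), 144) = Mul(42, 144) = 6048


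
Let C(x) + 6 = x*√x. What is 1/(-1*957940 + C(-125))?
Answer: I/(-957946*I + 625*√5) ≈ -1.0439e-6 + 1.5229e-9*I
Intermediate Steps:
C(x) = -6 + x^(3/2) (C(x) = -6 + x*√x = -6 + x^(3/2))
1/(-1*957940 + C(-125)) = 1/(-1*957940 + (-6 + (-125)^(3/2))) = 1/(-957940 + (-6 - 625*I*√5)) = 1/(-957946 - 625*I*√5)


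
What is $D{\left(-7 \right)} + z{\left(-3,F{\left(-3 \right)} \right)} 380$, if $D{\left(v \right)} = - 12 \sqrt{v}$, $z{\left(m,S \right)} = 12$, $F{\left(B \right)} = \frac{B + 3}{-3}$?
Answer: $4560 - 12 i \sqrt{7} \approx 4560.0 - 31.749 i$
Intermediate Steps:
$F{\left(B \right)} = -1 - \frac{B}{3}$ ($F{\left(B \right)} = - \frac{3 + B}{3} = -1 - \frac{B}{3}$)
$D{\left(-7 \right)} + z{\left(-3,F{\left(-3 \right)} \right)} 380 = - 12 \sqrt{-7} + 12 \cdot 380 = - 12 i \sqrt{7} + 4560 = 4560 - 12 i \sqrt{7}$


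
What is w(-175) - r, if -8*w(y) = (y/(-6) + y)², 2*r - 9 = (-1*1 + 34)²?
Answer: -923737/288 ≈ -3207.4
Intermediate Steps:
r = 549 (r = 9/2 + (-1*1 + 34)²/2 = 9/2 + (-1 + 34)²/2 = 9/2 + (½)*33² = 9/2 + (½)*1089 = 9/2 + 1089/2 = 549)
w(y) = -25*y²/288 (w(y) = -(y/(-6) + y)²/8 = -(y*(-⅙) + y)²/8 = -(-y/6 + y)²/8 = -25*y²/36/8 = -25*y²/288)
w(-175) - r = -25/288*(-175)² - 1*549 = -25/288*30625 - 549 = -765625/288 - 549 = -923737/288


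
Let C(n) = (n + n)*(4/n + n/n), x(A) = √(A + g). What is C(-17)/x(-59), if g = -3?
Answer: 13*I*√62/31 ≈ 3.302*I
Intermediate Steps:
x(A) = √(-3 + A) (x(A) = √(A - 3) = √(-3 + A))
C(n) = 2*n*(1 + 4/n) (C(n) = (2*n)*(4/n + 1) = (2*n)*(1 + 4/n) = 2*n*(1 + 4/n))
C(-17)/x(-59) = (8 + 2*(-17))/(√(-3 - 59)) = (8 - 34)/(√(-62)) = -26*(-I*√62/62) = -(-13)*I*√62/31 = 13*I*√62/31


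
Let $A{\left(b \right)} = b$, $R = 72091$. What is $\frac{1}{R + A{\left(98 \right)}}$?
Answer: $\frac{1}{72189} \approx 1.3853 \cdot 10^{-5}$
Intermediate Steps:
$\frac{1}{R + A{\left(98 \right)}} = \frac{1}{72091 + 98} = \frac{1}{72189}$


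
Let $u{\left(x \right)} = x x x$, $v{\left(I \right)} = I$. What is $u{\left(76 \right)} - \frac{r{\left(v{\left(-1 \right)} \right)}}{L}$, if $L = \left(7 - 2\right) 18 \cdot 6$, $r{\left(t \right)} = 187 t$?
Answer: $\frac{237047227}{540} \approx 4.3898 \cdot 10^{5}$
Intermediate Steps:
$u{\left(x \right)} = x^{3}$ ($u{\left(x \right)} = x^{2} x = x^{3}$)
$L = 540$ ($L = \left(7 - 2\right) 18 \cdot 6 = 5 \cdot 18 \cdot 6 = 90 \cdot 6 = 540$)
$u{\left(76 \right)} - \frac{r{\left(v{\left(-1 \right)} \right)}}{L} = 76^{3} - \frac{187 \left(-1\right)}{540} = 438976 - \left(-187\right) \frac{1}{540} = 438976 - - \frac{187}{540} = 438976 + \frac{187}{540} = \frac{237047227}{540}$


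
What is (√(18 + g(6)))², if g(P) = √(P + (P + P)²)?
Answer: 18 + 5*√6 ≈ 30.247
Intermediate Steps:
g(P) = √(P + 4*P²) (g(P) = √(P + (2*P)²) = √(P + 4*P²))
(√(18 + g(6)))² = (√(18 + √(6*(1 + 4*6))))² = (√(18 + √(6*(1 + 24))))² = (√(18 + √(6*25)))² = (√(18 + √150))² = (√(18 + 5*√6))² = 18 + 5*√6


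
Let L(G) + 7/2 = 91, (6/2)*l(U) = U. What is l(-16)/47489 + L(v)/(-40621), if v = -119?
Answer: -3747371/1653472002 ≈ -0.0022664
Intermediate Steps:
l(U) = U/3
L(G) = 175/2 (L(G) = -7/2 + 91 = 175/2)
l(-16)/47489 + L(v)/(-40621) = ((⅓)*(-16))/47489 + (175/2)/(-40621) = -16/3*1/47489 + (175/2)*(-1/40621) = -16/142467 - 25/11606 = -3747371/1653472002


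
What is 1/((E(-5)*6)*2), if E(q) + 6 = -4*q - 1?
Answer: 1/156 ≈ 0.0064103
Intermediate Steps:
E(q) = -7 - 4*q (E(q) = -6 + (-4*q - 1) = -6 + (-1 - 4*q) = -7 - 4*q)
1/((E(-5)*6)*2) = 1/(((-7 - 4*(-5))*6)*2) = 1/(((-7 + 20)*6)*2) = 1/((13*6)*2) = 1/(78*2) = 1/156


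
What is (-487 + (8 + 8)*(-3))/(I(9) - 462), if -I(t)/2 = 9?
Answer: 107/96 ≈ 1.1146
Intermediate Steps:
I(t) = -18 (I(t) = -2*9 = -18)
(-487 + (8 + 8)*(-3))/(I(9) - 462) = (-487 + (8 + 8)*(-3))/(-18 - 462) = (-487 + 16*(-3))/(-480) = (-487 - 48)*(-1/480) = -535*(-1/480) = 107/96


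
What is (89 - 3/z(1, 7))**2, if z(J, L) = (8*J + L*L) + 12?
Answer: 4186116/529 ≈ 7913.3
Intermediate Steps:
z(J, L) = 12 + L**2 + 8*J (z(J, L) = (8*J + L**2) + 12 = (L**2 + 8*J) + 12 = 12 + L**2 + 8*J)
(89 - 3/z(1, 7))**2 = (89 - 3/(12 + 7**2 + 8*1))**2 = (89 - 3/(12 + 49 + 8))**2 = (89 - 3/69)**2 = (89 - 3*1/69)**2 = (89 - 1/23)**2 = (2046/23)**2 = 4186116/529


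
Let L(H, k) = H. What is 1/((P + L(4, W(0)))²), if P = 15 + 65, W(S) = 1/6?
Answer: 1/7056 ≈ 0.00014172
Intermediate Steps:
W(S) = ⅙
P = 80
1/((P + L(4, W(0)))²) = 1/((80 + 4)²) = 1/(84²) = 1/7056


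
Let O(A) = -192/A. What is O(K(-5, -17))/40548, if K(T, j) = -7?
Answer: 16/23653 ≈ 0.00067645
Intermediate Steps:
O(K(-5, -17))/40548 = -192/(-7)/40548 = -192*(-1/7)*(1/40548) = (192/7)*(1/40548) = 16/23653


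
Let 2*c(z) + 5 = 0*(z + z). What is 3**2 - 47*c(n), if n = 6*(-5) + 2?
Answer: 253/2 ≈ 126.50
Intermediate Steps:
n = -28 (n = -30 + 2 = -28)
c(z) = -5/2 (c(z) = -5/2 + (0*(z + z))/2 = -5/2 + (0*(2*z))/2 = -5/2 + (1/2)*0 = -5/2 + 0 = -5/2)
3**2 - 47*c(n) = 3**2 - 47*(-5/2) = 9 + 235/2 = 253/2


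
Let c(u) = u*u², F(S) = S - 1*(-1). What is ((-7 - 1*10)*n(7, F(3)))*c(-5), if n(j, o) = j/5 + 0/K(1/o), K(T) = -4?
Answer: 2975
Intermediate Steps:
F(S) = 1 + S (F(S) = S + 1 = 1 + S)
c(u) = u³
n(j, o) = j/5 (n(j, o) = j/5 + 0/(-4) = j*(⅕) + 0*(-¼) = j/5 + 0 = j/5)
((-7 - 1*10)*n(7, F(3)))*c(-5) = ((-7 - 1*10)*((⅕)*7))*(-5)³ = ((-7 - 10)*(7/5))*(-125) = -17*7/5*(-125) = -119/5*(-125) = 2975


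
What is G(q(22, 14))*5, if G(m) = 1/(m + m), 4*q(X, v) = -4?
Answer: -5/2 ≈ -2.5000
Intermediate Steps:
q(X, v) = -1 (q(X, v) = (¼)*(-4) = -1)
G(m) = 1/(2*m)
G(q(22, 14))*5 = ((½)/(-1))*5 = ((½)*(-1))*5 = -½*5 = -5/2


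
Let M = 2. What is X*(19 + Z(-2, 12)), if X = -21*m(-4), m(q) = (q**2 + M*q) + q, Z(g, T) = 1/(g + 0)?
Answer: -1554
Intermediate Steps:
Z(g, T) = 1/g
m(q) = q**2 + 3*q (m(q) = (q**2 + 2*q) + q = q**2 + 3*q)
X = -84 (X = -(-84)*(3 - 4) = -(-84)*(-1) = -21*4 = -84)
X*(19 + Z(-2, 12)) = -84*(19 + 1/(-2)) = -84*(19 - 1/2) = -84*37/2 = -1554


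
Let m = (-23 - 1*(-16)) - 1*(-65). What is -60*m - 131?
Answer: -3611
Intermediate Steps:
m = 58 (m = (-23 + 16) + 65 = -7 + 65 = 58)
-60*m - 131 = -60*58 - 131 = -3480 - 131 = -3611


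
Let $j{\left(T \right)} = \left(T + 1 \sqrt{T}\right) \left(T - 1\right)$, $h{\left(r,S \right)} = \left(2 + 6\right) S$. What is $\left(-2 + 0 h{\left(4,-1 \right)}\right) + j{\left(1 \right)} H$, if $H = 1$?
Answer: $-2$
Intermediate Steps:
$h{\left(r,S \right)} = 8 S$
$j{\left(T \right)} = \left(-1 + T\right) \left(T + \sqrt{T}\right)$ ($j{\left(T \right)} = \left(T + \sqrt{T}\right) \left(-1 + T\right) = \left(-1 + T\right) \left(T + \sqrt{T}\right)$)
$\left(-2 + 0 h{\left(4,-1 \right)}\right) + j{\left(1 \right)} H = \left(-2 + 0 \cdot 8 \left(-1\right)\right) + \left(1^{2} + 1^{\frac{3}{2}} - 1 - \sqrt{1}\right) 1 = \left(-2 + 0 \left(-8\right)\right) + \left(1 + 1 - 1 - 1\right) 1 = \left(-2 + 0\right) + \left(1 + 1 - 1 - 1\right) 1 = -2 + 0 \cdot 1 = -2 + 0 = -2$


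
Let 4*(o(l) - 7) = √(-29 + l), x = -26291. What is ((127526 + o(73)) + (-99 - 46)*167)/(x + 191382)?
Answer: 103318/165091 + √11/330182 ≈ 0.62583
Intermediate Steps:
o(l) = 7 + √(-29 + l)/4
((127526 + o(73)) + (-99 - 46)*167)/(x + 191382) = ((127526 + (7 + √(-29 + 73)/4)) + (-99 - 46)*167)/(-26291 + 191382) = ((127526 + (7 + √44/4)) - 145*167)/165091 = ((127526 + (7 + (2*√11)/4)) - 24215)*(1/165091) = ((127526 + (7 + √11/2)) - 24215)*(1/165091) = ((127533 + √11/2) - 24215)*(1/165091) = (103318 + √11/2)*(1/165091) = 103318/165091 + √11/330182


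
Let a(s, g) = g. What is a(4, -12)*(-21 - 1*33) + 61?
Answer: 709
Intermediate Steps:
a(4, -12)*(-21 - 1*33) + 61 = -12*(-21 - 1*33) + 61 = -12*(-21 - 33) + 61 = -12*(-54) + 61 = 648 + 61 = 709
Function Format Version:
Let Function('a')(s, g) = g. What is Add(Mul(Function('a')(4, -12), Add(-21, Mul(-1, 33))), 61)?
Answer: 709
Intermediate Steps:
Add(Mul(Function('a')(4, -12), Add(-21, Mul(-1, 33))), 61) = Add(Mul(-12, Add(-21, Mul(-1, 33))), 61) = Add(Mul(-12, Add(-21, -33)), 61) = Add(Mul(-12, -54), 61) = Add(648, 61) = 709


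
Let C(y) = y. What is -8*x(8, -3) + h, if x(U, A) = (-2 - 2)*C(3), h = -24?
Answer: 72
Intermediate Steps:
x(U, A) = -12 (x(U, A) = (-2 - 2)*3 = -4*3 = -12)
-8*x(8, -3) + h = -8*(-12) - 24 = 96 - 24 = 72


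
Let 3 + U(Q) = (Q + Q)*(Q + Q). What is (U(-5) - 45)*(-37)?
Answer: -1924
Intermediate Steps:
U(Q) = -3 + 4*Q**2 (U(Q) = -3 + (Q + Q)*(Q + Q) = -3 + (2*Q)*(2*Q) = -3 + 4*Q**2)
(U(-5) - 45)*(-37) = ((-3 + 4*(-5)**2) - 45)*(-37) = ((-3 + 4*25) - 45)*(-37) = ((-3 + 100) - 45)*(-37) = (97 - 45)*(-37) = 52*(-37) = -1924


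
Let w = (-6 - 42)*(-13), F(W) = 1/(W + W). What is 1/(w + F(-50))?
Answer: 100/62399 ≈ 0.0016026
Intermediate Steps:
F(W) = 1/(2*W)
w = 624 (w = -48*(-13) = 624)
1/(w + F(-50)) = 1/(624 + (½)/(-50)) = 1/(624 + (½)*(-1/50)) = 1/(624 - 1/100) = 1/(62399/100) = 100/62399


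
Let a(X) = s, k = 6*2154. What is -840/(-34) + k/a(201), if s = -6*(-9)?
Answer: 13466/51 ≈ 264.04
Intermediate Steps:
k = 12924
s = 54
a(X) = 54
-840/(-34) + k/a(201) = -840/(-34) + 12924/54 = -840*(-1/34) + 12924*(1/54) = 420/17 + 718/3 = 13466/51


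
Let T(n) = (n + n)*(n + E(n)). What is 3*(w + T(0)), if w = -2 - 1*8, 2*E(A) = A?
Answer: -30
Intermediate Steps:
E(A) = A/2
T(n) = 3*n² (T(n) = (n + n)*(n + n/2) = (2*n)*(3*n/2) = 3*n²)
w = -10 (w = -2 - 8 = -10)
3*(w + T(0)) = 3*(-10 + 3*0²) = 3*(-10 + 3*0) = 3*(-10 + 0) = 3*(-10) = -30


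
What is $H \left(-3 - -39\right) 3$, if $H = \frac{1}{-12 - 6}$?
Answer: $-6$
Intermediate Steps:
$H = - \frac{1}{18}$ ($H = \frac{1}{-12 - 6} = \frac{1}{-18} = - \frac{1}{18} \approx -0.055556$)
$H \left(-3 - -39\right) 3 = - \frac{-3 - -39}{18} \cdot 3 = - \frac{-3 + 39}{18} \cdot 3 = \left(- \frac{1}{18}\right) 36 \cdot 3 = \left(-2\right) 3 = -6$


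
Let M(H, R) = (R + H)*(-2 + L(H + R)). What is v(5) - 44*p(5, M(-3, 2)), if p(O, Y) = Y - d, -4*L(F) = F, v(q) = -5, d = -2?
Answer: -170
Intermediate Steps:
L(F) = -F/4
M(H, R) = (H + R)*(-2 - H/4 - R/4) (M(H, R) = (R + H)*(-2 - (H + R)/4) = (H + R)*(-2 + (-H/4 - R/4)) = (H + R)*(-2 - H/4 - R/4))
p(O, Y) = 2 + Y (p(O, Y) = Y - 1*(-2) = Y + 2 = 2 + Y)
v(5) - 44*p(5, M(-3, 2)) = -5 - 44*(2 + (-2*(-3) - 2*2 - 1/4*(-3)*(-3 + 2) - 1/4*2*(-3 + 2))) = -5 - 44*(2 + (6 - 4 - 1/4*(-3)*(-1) - 1/4*2*(-1))) = -5 - 44*(2 + (6 - 4 - 3/4 + 1/2)) = -5 - 44*(2 + 7/4) = -5 - 44*15/4 = -5 - 165 = -170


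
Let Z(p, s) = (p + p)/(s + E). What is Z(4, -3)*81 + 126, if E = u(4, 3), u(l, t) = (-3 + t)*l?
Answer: -90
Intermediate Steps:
u(l, t) = l*(-3 + t)
E = 0 (E = 4*(-3 + 3) = 4*0 = 0)
Z(p, s) = 2*p/s (Z(p, s) = (p + p)/(s + 0) = (2*p)/s = 2*p/s)
Z(4, -3)*81 + 126 = (2*4/(-3))*81 + 126 = (2*4*(-1/3))*81 + 126 = -8/3*81 + 126 = -216 + 126 = -90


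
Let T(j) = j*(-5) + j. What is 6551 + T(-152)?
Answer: 7159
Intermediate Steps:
T(j) = -4*j (T(j) = -5*j + j = -4*j)
6551 + T(-152) = 6551 - 4*(-152) = 6551 + 608 = 7159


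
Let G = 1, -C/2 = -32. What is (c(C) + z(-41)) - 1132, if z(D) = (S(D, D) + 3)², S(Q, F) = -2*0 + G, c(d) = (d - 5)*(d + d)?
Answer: 6436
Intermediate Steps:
C = 64 (C = -2*(-32) = 64)
c(d) = 2*d*(-5 + d) (c(d) = (-5 + d)*(2*d) = 2*d*(-5 + d))
S(Q, F) = 1 (S(Q, F) = -2*0 + 1 = 0 + 1 = 1)
z(D) = 16 (z(D) = (1 + 3)² = 4² = 16)
(c(C) + z(-41)) - 1132 = (2*64*(-5 + 64) + 16) - 1132 = (2*64*59 + 16) - 1132 = (7552 + 16) - 1132 = 7568 - 1132 = 6436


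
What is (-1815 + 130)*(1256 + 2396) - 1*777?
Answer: -6154397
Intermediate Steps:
(-1815 + 130)*(1256 + 2396) - 1*777 = -1685*3652 - 777 = -6153620 - 777 = -6154397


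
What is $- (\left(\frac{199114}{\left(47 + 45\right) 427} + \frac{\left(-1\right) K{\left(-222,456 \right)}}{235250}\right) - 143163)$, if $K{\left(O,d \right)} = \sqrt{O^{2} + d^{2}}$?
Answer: $\frac{2811908089}{19642} + \frac{3 \sqrt{7145}}{117625} \approx 1.4316 \cdot 10^{5}$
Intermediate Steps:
$- (\left(\frac{199114}{\left(47 + 45\right) 427} + \frac{\left(-1\right) K{\left(-222,456 \right)}}{235250}\right) - 143163) = - (\left(\frac{199114}{\left(47 + 45\right) 427} + \frac{\left(-1\right) \sqrt{\left(-222\right)^{2} + 456^{2}}}{235250}\right) - 143163) = - (\left(\frac{199114}{92 \cdot 427} + - \sqrt{49284 + 207936} \cdot \frac{1}{235250}\right) - 143163) = - (\left(\frac{199114}{39284} + - \sqrt{257220} \cdot \frac{1}{235250}\right) - 143163) = - (\left(199114 \cdot \frac{1}{39284} + - 6 \sqrt{7145} \cdot \frac{1}{235250}\right) - 143163) = - (\left(\frac{99557}{19642} + - 6 \sqrt{7145} \cdot \frac{1}{235250}\right) - 143163) = - (\left(\frac{99557}{19642} - \frac{3 \sqrt{7145}}{117625}\right) - 143163) = - (- \frac{2811908089}{19642} - \frac{3 \sqrt{7145}}{117625}) = \frac{2811908089}{19642} + \frac{3 \sqrt{7145}}{117625}$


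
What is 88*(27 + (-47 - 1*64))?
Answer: -7392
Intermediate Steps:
88*(27 + (-47 - 1*64)) = 88*(27 + (-47 - 64)) = 88*(27 - 111) = 88*(-84) = -7392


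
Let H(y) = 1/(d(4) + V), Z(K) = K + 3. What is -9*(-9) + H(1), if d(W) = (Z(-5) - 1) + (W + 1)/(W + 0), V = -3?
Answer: 1535/19 ≈ 80.789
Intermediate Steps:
Z(K) = 3 + K
d(W) = -3 + (1 + W)/W (d(W) = ((3 - 5) - 1) + (W + 1)/(W + 0) = (-2 - 1) + (1 + W)/W = -3 + (1 + W)/W)
H(y) = -4/19 (H(y) = 1/((-2 + 1/4) - 3) = 1/((-2 + ¼) - 3) = 1/(-7/4 - 3) = 1/(-19/4) = -4/19)
-9*(-9) + H(1) = -9*(-9) - 4/19 = 81 - 4/19 = 1535/19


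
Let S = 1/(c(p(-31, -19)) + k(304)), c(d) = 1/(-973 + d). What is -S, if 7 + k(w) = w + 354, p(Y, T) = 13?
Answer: -960/624959 ≈ -0.0015361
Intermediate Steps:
k(w) = 347 + w (k(w) = -7 + (w + 354) = -7 + (354 + w) = 347 + w)
S = 960/624959 (S = 1/(1/(-973 + 13) + (347 + 304)) = 1/(1/(-960) + 651) = 1/(-1/960 + 651) = 1/(624959/960) = 960/624959 ≈ 0.0015361)
-S = -1*960/624959 = -960/624959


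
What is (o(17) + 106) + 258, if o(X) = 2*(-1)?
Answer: 362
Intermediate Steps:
o(X) = -2
(o(17) + 106) + 258 = (-2 + 106) + 258 = 104 + 258 = 362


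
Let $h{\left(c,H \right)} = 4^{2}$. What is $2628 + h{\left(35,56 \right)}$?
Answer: $2644$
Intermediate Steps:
$h{\left(c,H \right)} = 16$
$2628 + h{\left(35,56 \right)} = 2628 + 16 = 2644$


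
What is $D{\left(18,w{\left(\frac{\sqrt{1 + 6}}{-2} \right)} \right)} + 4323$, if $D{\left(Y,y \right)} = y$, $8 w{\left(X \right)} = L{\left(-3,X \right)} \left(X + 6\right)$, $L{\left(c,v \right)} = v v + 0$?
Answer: $\frac{69189}{16} - \frac{7 \sqrt{7}}{64} \approx 4324.0$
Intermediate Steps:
$L{\left(c,v \right)} = v^{2}$ ($L{\left(c,v \right)} = v^{2} + 0 = v^{2}$)
$w{\left(X \right)} = \frac{X^{2} \left(6 + X\right)}{8}$ ($w{\left(X \right)} = \frac{X^{2} \left(X + 6\right)}{8} = \frac{X^{2} \left(6 + X\right)}{8}$)
$D{\left(18,w{\left(\frac{\sqrt{1 + 6}}{-2} \right)} \right)} + 4323 = \frac{\left(\frac{\sqrt{1 + 6}}{-2}\right)^{2} \left(6 + \frac{\sqrt{1 + 6}}{-2}\right)}{8} + 4323 = \frac{\left(\sqrt{7} \left(- \frac{1}{2}\right)\right)^{2} \left(6 + \sqrt{7} \left(- \frac{1}{2}\right)\right)}{8} + 4323 = \frac{\left(- \frac{\sqrt{7}}{2}\right)^{2} \left(6 - \frac{\sqrt{7}}{2}\right)}{8} + 4323 = \frac{1}{8} \cdot \frac{7}{4} \left(6 - \frac{\sqrt{7}}{2}\right) + 4323 = \left(\frac{21}{16} - \frac{7 \sqrt{7}}{64}\right) + 4323 = \frac{69189}{16} - \frac{7 \sqrt{7}}{64}$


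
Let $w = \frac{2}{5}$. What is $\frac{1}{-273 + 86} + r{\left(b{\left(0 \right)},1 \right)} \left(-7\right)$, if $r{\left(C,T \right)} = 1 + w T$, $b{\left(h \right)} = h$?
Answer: $- \frac{9168}{935} \approx -9.8053$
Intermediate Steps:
$w = \frac{2}{5}$ ($w = 2 \cdot \frac{1}{5} = \frac{2}{5} \approx 0.4$)
$r{\left(C,T \right)} = 1 + \frac{2 T}{5}$
$\frac{1}{-273 + 86} + r{\left(b{\left(0 \right)},1 \right)} \left(-7\right) = \frac{1}{-273 + 86} + \left(1 + \frac{2}{5} \cdot 1\right) \left(-7\right) = \frac{1}{-187} + \left(1 + \frac{2}{5}\right) \left(-7\right) = - \frac{1}{187} + \frac{7}{5} \left(-7\right) = - \frac{1}{187} - \frac{49}{5} = - \frac{9168}{935}$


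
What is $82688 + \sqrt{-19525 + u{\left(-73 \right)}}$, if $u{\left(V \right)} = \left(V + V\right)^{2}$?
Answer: $82688 + 3 \sqrt{199} \approx 82730.0$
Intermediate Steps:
$u{\left(V \right)} = 4 V^{2}$ ($u{\left(V \right)} = \left(2 V\right)^{2} = 4 V^{2}$)
$82688 + \sqrt{-19525 + u{\left(-73 \right)}} = 82688 + \sqrt{-19525 + 4 \left(-73\right)^{2}} = 82688 + \sqrt{-19525 + 4 \cdot 5329} = 82688 + \sqrt{-19525 + 21316} = 82688 + \sqrt{1791} = 82688 + 3 \sqrt{199}$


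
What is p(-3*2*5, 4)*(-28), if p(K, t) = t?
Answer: -112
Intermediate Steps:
p(-3*2*5, 4)*(-28) = 4*(-28) = -112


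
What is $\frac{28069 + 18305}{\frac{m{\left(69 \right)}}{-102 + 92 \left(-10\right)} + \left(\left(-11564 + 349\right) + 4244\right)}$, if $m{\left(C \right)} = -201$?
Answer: $- \frac{47394228}{7124161} \approx -6.6526$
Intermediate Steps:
$\frac{28069 + 18305}{\frac{m{\left(69 \right)}}{-102 + 92 \left(-10\right)} + \left(\left(-11564 + 349\right) + 4244\right)} = \frac{28069 + 18305}{- \frac{201}{-102 + 92 \left(-10\right)} + \left(\left(-11564 + 349\right) + 4244\right)} = \frac{46374}{- \frac{201}{-102 - 920} + \left(-11215 + 4244\right)} = \frac{46374}{- \frac{201}{-1022} - 6971} = \frac{46374}{\left(-201\right) \left(- \frac{1}{1022}\right) - 6971} = \frac{46374}{\frac{201}{1022} - 6971} = \frac{46374}{- \frac{7124161}{1022}} = 46374 \left(- \frac{1022}{7124161}\right) = - \frac{47394228}{7124161}$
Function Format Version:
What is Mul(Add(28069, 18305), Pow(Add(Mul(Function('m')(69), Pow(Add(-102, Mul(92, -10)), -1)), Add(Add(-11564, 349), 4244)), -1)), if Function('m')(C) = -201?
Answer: Rational(-47394228, 7124161) ≈ -6.6526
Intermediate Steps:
Mul(Add(28069, 18305), Pow(Add(Mul(Function('m')(69), Pow(Add(-102, Mul(92, -10)), -1)), Add(Add(-11564, 349), 4244)), -1)) = Mul(Add(28069, 18305), Pow(Add(Mul(-201, Pow(Add(-102, Mul(92, -10)), -1)), Add(Add(-11564, 349), 4244)), -1)) = Mul(46374, Pow(Add(Mul(-201, Pow(Add(-102, -920), -1)), Add(-11215, 4244)), -1)) = Mul(46374, Pow(Add(Mul(-201, Pow(-1022, -1)), -6971), -1)) = Mul(46374, Pow(Add(Mul(-201, Rational(-1, 1022)), -6971), -1)) = Mul(46374, Pow(Add(Rational(201, 1022), -6971), -1)) = Mul(46374, Pow(Rational(-7124161, 1022), -1)) = Mul(46374, Rational(-1022, 7124161)) = Rational(-47394228, 7124161)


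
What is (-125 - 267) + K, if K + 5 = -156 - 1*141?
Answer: -694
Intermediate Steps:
K = -302 (K = -5 + (-156 - 1*141) = -5 + (-156 - 141) = -5 - 297 = -302)
(-125 - 267) + K = (-125 - 267) - 302 = -392 - 302 = -694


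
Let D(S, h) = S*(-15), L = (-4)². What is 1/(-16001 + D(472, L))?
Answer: -1/23081 ≈ -4.3326e-5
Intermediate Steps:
L = 16
D(S, h) = -15*S
1/(-16001 + D(472, L)) = 1/(-16001 - 15*472) = 1/(-16001 - 7080) = 1/(-23081) = -1/23081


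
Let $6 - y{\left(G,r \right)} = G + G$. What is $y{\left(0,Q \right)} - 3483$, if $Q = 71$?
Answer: $-3477$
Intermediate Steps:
$y{\left(G,r \right)} = 6 - 2 G$ ($y{\left(G,r \right)} = 6 - \left(G + G\right) = 6 - 2 G$)
$y{\left(0,Q \right)} - 3483 = \left(6 - 0\right) - 3483 = \left(6 + 0\right) - 3483 = 6 - 3483 = -3477$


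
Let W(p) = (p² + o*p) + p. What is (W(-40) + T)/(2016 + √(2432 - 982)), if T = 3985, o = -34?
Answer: 6960240/2031403 - 34525*√58/4062806 ≈ 3.3616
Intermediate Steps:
W(p) = p² - 33*p (W(p) = (p² - 34*p) + p = p² - 33*p)
(W(-40) + T)/(2016 + √(2432 - 982)) = (-40*(-33 - 40) + 3985)/(2016 + √(2432 - 982)) = (-40*(-73) + 3985)/(2016 + √1450) = (2920 + 3985)/(2016 + 5*√58) = 6905/(2016 + 5*√58)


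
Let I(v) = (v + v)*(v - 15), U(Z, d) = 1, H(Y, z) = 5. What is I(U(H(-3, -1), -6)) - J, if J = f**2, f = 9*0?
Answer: -28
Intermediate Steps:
f = 0
J = 0 (J = 0**2 = 0)
I(v) = 2*v*(-15 + v) (I(v) = (2*v)*(-15 + v) = 2*v*(-15 + v))
I(U(H(-3, -1), -6)) - J = 2*1*(-15 + 1) - 1*0 = 2*1*(-14) + 0 = -28 + 0 = -28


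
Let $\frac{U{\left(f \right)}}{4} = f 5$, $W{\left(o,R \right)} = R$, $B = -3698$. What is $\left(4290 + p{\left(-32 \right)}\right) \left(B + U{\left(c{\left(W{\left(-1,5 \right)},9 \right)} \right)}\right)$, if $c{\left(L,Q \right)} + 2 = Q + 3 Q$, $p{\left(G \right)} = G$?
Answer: $-12850644$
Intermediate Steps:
$c{\left(L,Q \right)} = -2 + 4 Q$ ($c{\left(L,Q \right)} = -2 + \left(Q + 3 Q\right) = -2 + 4 Q$)
$U{\left(f \right)} = 20 f$ ($U{\left(f \right)} = 4 f 5 = 4 \cdot 5 f = 20 f$)
$\left(4290 + p{\left(-32 \right)}\right) \left(B + U{\left(c{\left(W{\left(-1,5 \right)},9 \right)} \right)}\right) = \left(4290 - 32\right) \left(-3698 + 20 \left(-2 + 4 \cdot 9\right)\right) = 4258 \left(-3698 + 20 \left(-2 + 36\right)\right) = 4258 \left(-3698 + 20 \cdot 34\right) = 4258 \left(-3698 + 680\right) = 4258 \left(-3018\right) = -12850644$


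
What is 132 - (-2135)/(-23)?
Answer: 901/23 ≈ 39.174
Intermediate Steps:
132 - (-2135)/(-23) = 132 - (-2135)*(-1)/23 = 132 - 35*61/23 = 132 - 2135/23 = 901/23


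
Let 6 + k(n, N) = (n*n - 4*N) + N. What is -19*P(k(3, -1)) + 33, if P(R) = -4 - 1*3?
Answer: 166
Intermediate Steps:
k(n, N) = -6 + n**2 - 3*N (k(n, N) = -6 + ((n*n - 4*N) + N) = -6 + ((n**2 - 4*N) + N) = -6 + (n**2 - 3*N) = -6 + n**2 - 3*N)
P(R) = -7 (P(R) = -4 - 3 = -7)
-19*P(k(3, -1)) + 33 = -19*(-7) + 33 = 133 + 33 = 166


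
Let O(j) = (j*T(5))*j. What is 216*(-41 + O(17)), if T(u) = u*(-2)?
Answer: -633096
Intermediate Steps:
T(u) = -2*u
O(j) = -10*j**2 (O(j) = (j*(-2*5))*j = (j*(-10))*j = (-10*j)*j = -10*j**2)
216*(-41 + O(17)) = 216*(-41 - 10*17**2) = 216*(-41 - 10*289) = 216*(-41 - 2890) = 216*(-2931) = -633096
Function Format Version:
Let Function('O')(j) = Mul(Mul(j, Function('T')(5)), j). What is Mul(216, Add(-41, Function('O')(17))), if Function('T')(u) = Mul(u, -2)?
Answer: -633096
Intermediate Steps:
Function('T')(u) = Mul(-2, u)
Function('O')(j) = Mul(-10, Pow(j, 2)) (Function('O')(j) = Mul(Mul(j, Mul(-2, 5)), j) = Mul(Mul(j, -10), j) = Mul(Mul(-10, j), j) = Mul(-10, Pow(j, 2)))
Mul(216, Add(-41, Function('O')(17))) = Mul(216, Add(-41, Mul(-10, Pow(17, 2)))) = Mul(216, Add(-41, Mul(-10, 289))) = Mul(216, Add(-41, -2890)) = Mul(216, -2931) = -633096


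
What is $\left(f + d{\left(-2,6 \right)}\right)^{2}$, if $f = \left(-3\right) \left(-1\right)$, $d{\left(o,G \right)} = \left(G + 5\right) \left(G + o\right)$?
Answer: $2209$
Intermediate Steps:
$d{\left(o,G \right)} = \left(5 + G\right) \left(G + o\right)$
$f = 3$
$\left(f + d{\left(-2,6 \right)}\right)^{2} = \left(3 + \left(6^{2} + 5 \cdot 6 + 5 \left(-2\right) + 6 \left(-2\right)\right)\right)^{2} = \left(3 + \left(36 + 30 - 10 - 12\right)\right)^{2} = \left(3 + 44\right)^{2} = 47^{2} = 2209$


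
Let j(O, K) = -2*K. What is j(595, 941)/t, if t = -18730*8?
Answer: 941/74920 ≈ 0.012560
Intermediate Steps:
t = -149840
j(595, 941)/t = -2*941/(-149840) = -1882*(-1/149840) = 941/74920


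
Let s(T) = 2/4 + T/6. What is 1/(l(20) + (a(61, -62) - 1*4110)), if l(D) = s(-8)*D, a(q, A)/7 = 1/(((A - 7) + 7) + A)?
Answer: -372/1535141 ≈ -0.00024232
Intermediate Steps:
s(T) = 1/2 + T/6 (s(T) = 2*(1/4) + T*(1/6) = 1/2 + T/6)
a(q, A) = 7/(2*A) (a(q, A) = 7/(((A - 7) + 7) + A) = 7/(((-7 + A) + 7) + A) = 7/(A + A) = 7/((2*A)) = 7*(1/(2*A)) = 7/(2*A))
l(D) = -5*D/6 (l(D) = (1/2 + (1/6)*(-8))*D = (1/2 - 4/3)*D = -5*D/6)
1/(l(20) + (a(61, -62) - 1*4110)) = 1/(-5/6*20 + ((7/2)/(-62) - 1*4110)) = 1/(-50/3 + ((7/2)*(-1/62) - 4110)) = 1/(-50/3 + (-7/124 - 4110)) = 1/(-50/3 - 509647/124) = 1/(-1535141/372) = -372/1535141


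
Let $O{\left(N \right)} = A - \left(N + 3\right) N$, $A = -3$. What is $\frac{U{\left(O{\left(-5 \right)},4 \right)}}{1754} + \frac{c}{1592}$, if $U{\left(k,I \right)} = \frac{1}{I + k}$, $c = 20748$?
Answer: $\frac{20470396}{1570707} \approx 13.033$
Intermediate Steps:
$O{\left(N \right)} = -3 - N \left(3 + N\right)$ ($O{\left(N \right)} = -3 - \left(N + 3\right) N = -3 - \left(3 + N\right) N = -3 - N \left(3 + N\right)$)
$\frac{U{\left(O{\left(-5 \right)},4 \right)}}{1754} + \frac{c}{1592} = \frac{1}{\left(4 - 13\right) 1754} + \frac{20748}{1592} = \frac{1}{4 - 13} \cdot \frac{1}{1754} + 20748 \cdot \frac{1}{1592} = \frac{1}{4 - 13} \cdot \frac{1}{1754} + \frac{5187}{398} = \frac{1}{-9} \cdot \frac{1}{1754} + \frac{5187}{398} = \left(- \frac{1}{9}\right) \frac{1}{1754} + \frac{5187}{398} = - \frac{1}{15786} + \frac{5187}{398} = \frac{20470396}{1570707}$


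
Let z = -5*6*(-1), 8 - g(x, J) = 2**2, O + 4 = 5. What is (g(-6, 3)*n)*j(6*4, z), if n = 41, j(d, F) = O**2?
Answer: 164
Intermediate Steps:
O = 1 (O = -4 + 5 = 1)
g(x, J) = 4 (g(x, J) = 8 - 1*2**2 = 8 - 1*4 = 8 - 4 = 4)
z = 30 (z = -30*(-1) = 30)
j(d, F) = 1 (j(d, F) = 1**2 = 1)
(g(-6, 3)*n)*j(6*4, z) = (4*41)*1 = 164*1 = 164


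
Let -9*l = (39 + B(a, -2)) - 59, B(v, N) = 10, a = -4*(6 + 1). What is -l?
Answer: -10/9 ≈ -1.1111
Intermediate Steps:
a = -28 (a = -4*7 = -28)
l = 10/9 (l = -((39 + 10) - 59)/9 = -(49 - 59)/9 = -⅑*(-10) = 10/9 ≈ 1.1111)
-l = -1*10/9 = -10/9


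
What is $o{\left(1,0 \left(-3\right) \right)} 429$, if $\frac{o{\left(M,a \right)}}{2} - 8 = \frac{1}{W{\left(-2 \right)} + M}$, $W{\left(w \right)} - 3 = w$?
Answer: $7293$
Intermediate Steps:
$W{\left(w \right)} = 3 + w$
$o{\left(M,a \right)} = 16 + \frac{2}{1 + M}$ ($o{\left(M,a \right)} = 16 + \frac{2}{\left(3 - 2\right) + M} = 16 + \frac{2}{1 + M}$)
$o{\left(1,0 \left(-3\right) \right)} 429 = \frac{2 \left(9 + 8 \cdot 1\right)}{1 + 1} \cdot 429 = \frac{2 \left(9 + 8\right)}{2} \cdot 429 = 2 \cdot \frac{1}{2} \cdot 17 \cdot 429 = 17 \cdot 429 = 7293$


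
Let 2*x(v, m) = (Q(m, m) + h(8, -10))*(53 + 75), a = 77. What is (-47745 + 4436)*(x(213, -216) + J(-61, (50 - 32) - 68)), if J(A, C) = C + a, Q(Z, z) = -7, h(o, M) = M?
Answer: 45950849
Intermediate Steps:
x(v, m) = -1088 (x(v, m) = ((-7 - 10)*(53 + 75))/2 = (-17*128)/2 = (½)*(-2176) = -1088)
J(A, C) = 77 + C (J(A, C) = C + 77 = 77 + C)
(-47745 + 4436)*(x(213, -216) + J(-61, (50 - 32) - 68)) = (-47745 + 4436)*(-1088 + (77 + ((50 - 32) - 68))) = -43309*(-1088 + (77 + (18 - 68))) = -43309*(-1088 + (77 - 50)) = -43309*(-1088 + 27) = -43309*(-1061) = 45950849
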